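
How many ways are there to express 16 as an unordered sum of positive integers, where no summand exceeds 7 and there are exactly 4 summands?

18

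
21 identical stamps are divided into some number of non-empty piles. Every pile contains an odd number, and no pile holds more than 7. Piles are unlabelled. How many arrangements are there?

38

There are too many to list fully; the first 12 (by largest part) are:
7 + 7 + 7
1 + 1 + 5 + 7 + 7
1 + 3 + 3 + 7 + 7
1 + 1 + 1 + 1 + 3 + 7 + 7
1 + 1 + 1 + 1 + 1 + 1 + 1 + 7 + 7
1 + 3 + 5 + 5 + 7
1 + 1 + 1 + 1 + 5 + 5 + 7
3 + 3 + 3 + 5 + 7
1 + 1 + 1 + 3 + 3 + 5 + 7
1 + 1 + 1 + 1 + 1 + 1 + 3 + 5 + 7
1 + 1 + 1 + 1 + 1 + 1 + 1 + 1 + 1 + 5 + 7
1 + 1 + 3 + 3 + 3 + 3 + 7
…and 26 more, for 38 total.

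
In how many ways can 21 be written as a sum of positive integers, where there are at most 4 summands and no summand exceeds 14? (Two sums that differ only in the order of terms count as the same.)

97

A full systematic count gives 97.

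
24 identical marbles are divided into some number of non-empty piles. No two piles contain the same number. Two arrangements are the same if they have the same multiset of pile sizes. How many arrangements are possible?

122

A full systematic count gives 122.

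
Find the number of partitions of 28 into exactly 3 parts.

65

There are too many to list fully; the first 12 (by largest part) are:
26, 1, 1
25, 2, 1
24, 3, 1
24, 2, 2
23, 4, 1
23, 3, 2
22, 5, 1
22, 4, 2
22, 3, 3
21, 6, 1
21, 5, 2
21, 4, 3
…and 53 more, for 65 total.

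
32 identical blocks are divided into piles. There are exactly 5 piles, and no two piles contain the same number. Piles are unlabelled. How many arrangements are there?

119

Enumerating by decreasing first part gives 119 partitions in all.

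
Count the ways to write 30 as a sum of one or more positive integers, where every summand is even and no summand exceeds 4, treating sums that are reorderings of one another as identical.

8

Enumerating:
4, 4, 4, 4, 4, 4, 4, 2
4, 4, 4, 4, 4, 4, 2, 2, 2
4, 4, 4, 4, 4, 2, 2, 2, 2, 2
4, 4, 4, 4, 2, 2, 2, 2, 2, 2, 2
4, 4, 4, 2, 2, 2, 2, 2, 2, 2, 2, 2
4, 4, 2, 2, 2, 2, 2, 2, 2, 2, 2, 2, 2
4, 2, 2, 2, 2, 2, 2, 2, 2, 2, 2, 2, 2, 2
2, 2, 2, 2, 2, 2, 2, 2, 2, 2, 2, 2, 2, 2, 2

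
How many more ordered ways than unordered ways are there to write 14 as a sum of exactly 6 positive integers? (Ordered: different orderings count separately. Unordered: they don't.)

1267

Compositions: C(13,5) = 1287.
Partitions of 14 into exactly 6 parts: 20.
Difference: 1287 − 20 = 1267.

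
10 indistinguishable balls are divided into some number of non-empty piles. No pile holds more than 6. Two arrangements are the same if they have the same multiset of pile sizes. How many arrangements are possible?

A partial list (first 12 by largest part):
4+6
1+3+6
2+2+6
1+1+2+6
1+1+1+1+6
5+5
1+4+5
2+3+5
1+1+3+5
1+2+2+5
1+1+1+2+5
1+1+1+1+1+5
…and 23 more, for 35 total.

35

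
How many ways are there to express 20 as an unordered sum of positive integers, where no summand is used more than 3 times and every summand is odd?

A partial list (first 12 by largest part):
1,19
3,17
1,1,1,17
5,15
1,1,3,15
7,13
1,1,5,13
1,3,3,13
9,11
1,1,7,11
1,3,5,11
3,3,3,11
…and 15 more, for 27 total.

27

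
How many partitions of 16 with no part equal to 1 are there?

55

A partial list (first 12 by largest part):
16
14, 2
13, 3
12, 4
12, 2, 2
11, 5
11, 3, 2
10, 6
10, 4, 2
10, 3, 3
10, 2, 2, 2
9, 7
…and 43 more, for 55 total.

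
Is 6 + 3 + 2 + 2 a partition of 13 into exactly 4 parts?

The parts sum to 13, and the condition 'there are exactly 4 summands' holds.

Yes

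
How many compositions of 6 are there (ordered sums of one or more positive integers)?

The number of compositions of n is 2^(n−1); here 2^5 = 32.

32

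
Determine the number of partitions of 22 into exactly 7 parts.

131

A full systematic count gives 131.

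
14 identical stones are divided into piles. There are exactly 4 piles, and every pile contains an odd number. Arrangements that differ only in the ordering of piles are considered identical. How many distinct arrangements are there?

6

The partitions of 14 that satisfy the conditions:
11,1,1,1
9,3,1,1
7,5,1,1
7,3,3,1
5,5,3,1
5,3,3,3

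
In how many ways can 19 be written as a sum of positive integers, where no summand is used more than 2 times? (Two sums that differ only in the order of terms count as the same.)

163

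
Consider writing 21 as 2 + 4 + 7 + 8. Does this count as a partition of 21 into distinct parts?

Yes

The parts sum to 21, and the condition 'all summands are distinct' holds.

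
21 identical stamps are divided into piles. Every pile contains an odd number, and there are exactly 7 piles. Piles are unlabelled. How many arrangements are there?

15

They are:
15 + 1 + 1 + 1 + 1 + 1 + 1
13 + 3 + 1 + 1 + 1 + 1 + 1
11 + 5 + 1 + 1 + 1 + 1 + 1
11 + 3 + 3 + 1 + 1 + 1 + 1
9 + 7 + 1 + 1 + 1 + 1 + 1
9 + 5 + 3 + 1 + 1 + 1 + 1
9 + 3 + 3 + 3 + 1 + 1 + 1
7 + 7 + 3 + 1 + 1 + 1 + 1
7 + 5 + 5 + 1 + 1 + 1 + 1
7 + 5 + 3 + 3 + 1 + 1 + 1
7 + 3 + 3 + 3 + 3 + 1 + 1
5 + 5 + 5 + 3 + 1 + 1 + 1
5 + 5 + 3 + 3 + 3 + 1 + 1
5 + 3 + 3 + 3 + 3 + 3 + 1
3 + 3 + 3 + 3 + 3 + 3 + 3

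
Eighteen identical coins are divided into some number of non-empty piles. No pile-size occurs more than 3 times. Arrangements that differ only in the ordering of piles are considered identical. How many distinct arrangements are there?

A full systematic count gives 208.

208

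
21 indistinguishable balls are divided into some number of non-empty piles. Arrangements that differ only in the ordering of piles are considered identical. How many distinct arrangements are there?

792

Direct enumeration gives 792 partitions.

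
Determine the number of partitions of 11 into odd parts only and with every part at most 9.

11

Listing the qualifying partitions of 11:
9 + 1 + 1
7 + 3 + 1
7 + 1 + 1 + 1 + 1
5 + 5 + 1
5 + 3 + 3
5 + 3 + 1 + 1 + 1
5 + 1 + 1 + 1 + 1 + 1 + 1
3 + 3 + 3 + 1 + 1
3 + 3 + 1 + 1 + 1 + 1 + 1
3 + 1 + 1 + 1 + 1 + 1 + 1 + 1 + 1
1 + 1 + 1 + 1 + 1 + 1 + 1 + 1 + 1 + 1 + 1
That's 11 in total.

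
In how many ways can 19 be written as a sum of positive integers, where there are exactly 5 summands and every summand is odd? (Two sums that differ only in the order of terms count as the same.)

13

The partitions of 19 that satisfy the conditions:
1, 1, 1, 1, 15
1, 1, 1, 3, 13
1, 1, 1, 5, 11
1, 1, 3, 3, 11
1, 1, 1, 7, 9
1, 1, 3, 5, 9
1, 3, 3, 3, 9
1, 1, 3, 7, 7
1, 1, 5, 5, 7
1, 3, 3, 5, 7
3, 3, 3, 3, 7
1, 3, 5, 5, 5
3, 3, 3, 5, 5
That's 13 in total.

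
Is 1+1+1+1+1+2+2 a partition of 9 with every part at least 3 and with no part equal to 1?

No

The parts sum to 9, and the condition 'every summand is at least 3' is violated.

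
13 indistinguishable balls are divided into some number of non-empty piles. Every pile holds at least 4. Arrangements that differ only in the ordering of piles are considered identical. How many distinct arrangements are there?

Enumerating:
13
9, 4
8, 5
7, 6
5, 4, 4
That's 5 in total.

5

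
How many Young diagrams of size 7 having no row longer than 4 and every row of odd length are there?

3

They are:
3, 3, 1
3, 1, 1, 1, 1
1, 1, 1, 1, 1, 1, 1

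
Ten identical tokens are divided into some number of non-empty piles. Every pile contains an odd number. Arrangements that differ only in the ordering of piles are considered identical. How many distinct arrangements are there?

Enumerating:
9,1
7,3
7,1,1,1
5,5
5,3,1,1
5,1,1,1,1,1
3,3,3,1
3,3,1,1,1,1
3,1,1,1,1,1,1,1
1,1,1,1,1,1,1,1,1,1
That's 10 in total.

10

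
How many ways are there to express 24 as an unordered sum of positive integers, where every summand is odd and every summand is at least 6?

3

The partitions of 24 that satisfy the conditions:
7, 17
9, 15
11, 13
That's 3 in total.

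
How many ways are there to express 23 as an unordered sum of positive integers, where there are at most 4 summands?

150

Systematic enumeration (by largest part, then next-largest, …) yields 150.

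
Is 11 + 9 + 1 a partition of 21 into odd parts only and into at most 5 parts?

The parts sum to 21, and the condition 'every summand is odd' holds; the condition 'there are at most 5 summands' holds.

Yes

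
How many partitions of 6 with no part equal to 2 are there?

6

Listing the qualifying partitions of 6:
6
1+5
1+1+4
3+3
1+1+1+3
1+1+1+1+1+1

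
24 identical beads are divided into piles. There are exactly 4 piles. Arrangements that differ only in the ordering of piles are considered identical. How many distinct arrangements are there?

Direct enumeration gives 108 partitions.

108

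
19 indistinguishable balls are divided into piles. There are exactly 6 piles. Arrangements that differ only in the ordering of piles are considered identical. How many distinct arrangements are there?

A full systematic count gives 71.

71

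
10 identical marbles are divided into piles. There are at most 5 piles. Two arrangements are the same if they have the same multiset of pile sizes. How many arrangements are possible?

A partial list (first 12 by largest part):
10
9,1
8,2
8,1,1
7,3
7,2,1
7,1,1,1
6,4
6,3,1
6,2,2
6,2,1,1
6,1,1,1,1
…and 18 more, for 30 total.

30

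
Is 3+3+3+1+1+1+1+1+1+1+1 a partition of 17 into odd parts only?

The parts sum to 17, and the condition 'every summand is odd' holds.

Yes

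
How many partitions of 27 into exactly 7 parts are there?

364

Systematic enumeration (by largest part, then next-largest, …) yields 364.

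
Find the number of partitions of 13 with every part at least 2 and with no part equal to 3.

Enumerating:
13
11, 2
9, 4
9, 2, 2
8, 5
7, 6
7, 4, 2
7, 2, 2, 2
6, 5, 2
5, 4, 4
5, 4, 2, 2
5, 2, 2, 2, 2
That's 12 in total.

12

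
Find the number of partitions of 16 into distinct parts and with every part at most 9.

18

Listing the qualifying partitions of 16:
7+9
1+6+9
2+5+9
3+4+9
1+2+4+9
1+7+8
2+6+8
3+5+8
1+2+5+8
1+3+4+8
3+6+7
1+2+6+7
4+5+7
1+3+5+7
2+3+4+7
1+4+5+6
2+3+5+6
1+2+3+4+6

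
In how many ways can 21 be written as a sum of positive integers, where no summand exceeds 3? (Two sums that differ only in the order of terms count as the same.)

48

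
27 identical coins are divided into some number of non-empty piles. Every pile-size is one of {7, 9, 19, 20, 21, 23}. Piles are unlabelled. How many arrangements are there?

They are:
20 + 7
9 + 9 + 9
That's 2 in total.

2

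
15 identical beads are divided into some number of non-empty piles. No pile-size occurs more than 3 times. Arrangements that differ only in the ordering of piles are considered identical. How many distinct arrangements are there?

105

Systematic enumeration (by largest part, then next-largest, …) yields 105.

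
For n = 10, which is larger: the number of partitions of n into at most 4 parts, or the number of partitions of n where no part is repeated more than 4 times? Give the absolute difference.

Partitions of 10 into at most 4 parts: 23.
Partitions of 10 where no part is repeated more than 4 times: 34.
|23 − 34| = 11.

11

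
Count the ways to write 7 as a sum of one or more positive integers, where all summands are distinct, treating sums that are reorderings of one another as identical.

Listing the qualifying partitions of 7:
7
6 + 1
5 + 2
4 + 3
4 + 2 + 1

5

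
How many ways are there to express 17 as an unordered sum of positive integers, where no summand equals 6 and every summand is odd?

There are too many to list fully; the first 12 (by largest part) are:
17
15,1,1
13,3,1
13,1,1,1,1
11,5,1
11,3,3
11,3,1,1,1
11,1,1,1,1,1,1
9,7,1
9,5,3
9,5,1,1,1
9,3,3,1,1
…and 26 more, for 38 total.

38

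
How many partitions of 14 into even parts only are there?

15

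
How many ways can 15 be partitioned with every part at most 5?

84

There are 84 such partitions.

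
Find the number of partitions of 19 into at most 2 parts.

They are:
19
18, 1
17, 2
16, 3
15, 4
14, 5
13, 6
12, 7
11, 8
10, 9
That's 10 in total.

10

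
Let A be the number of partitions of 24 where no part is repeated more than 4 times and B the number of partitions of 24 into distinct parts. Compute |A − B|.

828

Partitions of 24 where no part is repeated more than 4 times: 950.
Partitions of 24 into distinct parts: 122.
|950 − 122| = 828.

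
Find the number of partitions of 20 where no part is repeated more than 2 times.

202

Systematic enumeration (by largest part, then next-largest, …) yields 202.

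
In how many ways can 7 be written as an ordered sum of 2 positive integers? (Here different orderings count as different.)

6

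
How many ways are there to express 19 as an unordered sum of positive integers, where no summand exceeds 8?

352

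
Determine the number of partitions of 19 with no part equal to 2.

193

A full systematic count gives 193.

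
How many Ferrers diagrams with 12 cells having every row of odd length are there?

Listing the qualifying partitions of 12:
11, 1
9, 3
9, 1, 1, 1
7, 5
7, 3, 1, 1
7, 1, 1, 1, 1, 1
5, 5, 1, 1
5, 3, 3, 1
5, 3, 1, 1, 1, 1
5, 1, 1, 1, 1, 1, 1, 1
3, 3, 3, 3
3, 3, 3, 1, 1, 1
3, 3, 1, 1, 1, 1, 1, 1
3, 1, 1, 1, 1, 1, 1, 1, 1, 1
1, 1, 1, 1, 1, 1, 1, 1, 1, 1, 1, 1
Counting gives 15.

15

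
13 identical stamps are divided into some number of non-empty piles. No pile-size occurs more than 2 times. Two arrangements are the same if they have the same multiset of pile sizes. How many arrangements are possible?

44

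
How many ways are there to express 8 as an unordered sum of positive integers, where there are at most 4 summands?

The partitions of 8 that satisfy the conditions:
8
7+1
6+2
6+1+1
5+3
5+2+1
5+1+1+1
4+4
4+3+1
4+2+2
4+2+1+1
3+3+2
3+3+1+1
3+2+2+1
2+2+2+2
That's 15 in total.

15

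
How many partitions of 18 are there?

Counting exhaustively, 385 partitions satisfy the conditions.

385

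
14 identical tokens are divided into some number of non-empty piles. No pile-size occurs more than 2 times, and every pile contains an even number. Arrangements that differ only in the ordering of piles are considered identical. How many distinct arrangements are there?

They are:
14
12+2
10+4
10+2+2
8+6
8+4+2
6+6+2
6+4+4
6+4+2+2

9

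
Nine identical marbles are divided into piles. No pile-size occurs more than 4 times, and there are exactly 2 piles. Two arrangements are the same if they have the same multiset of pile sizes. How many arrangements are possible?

Listing the qualifying partitions of 9:
8, 1
7, 2
6, 3
5, 4

4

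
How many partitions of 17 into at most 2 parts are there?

9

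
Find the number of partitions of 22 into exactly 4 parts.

84

Systematic enumeration (by largest part, then next-largest, …) yields 84.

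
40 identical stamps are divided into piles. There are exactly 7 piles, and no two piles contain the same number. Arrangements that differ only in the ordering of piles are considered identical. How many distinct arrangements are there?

65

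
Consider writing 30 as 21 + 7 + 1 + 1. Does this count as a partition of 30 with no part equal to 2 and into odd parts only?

The parts sum to 30, and the condition 'no summand equals 2' holds; the condition 'every summand is odd' holds.

Yes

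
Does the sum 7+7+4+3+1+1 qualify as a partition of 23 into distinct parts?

The parts sum to 23, and the condition 'all summands are distinct' is violated.

No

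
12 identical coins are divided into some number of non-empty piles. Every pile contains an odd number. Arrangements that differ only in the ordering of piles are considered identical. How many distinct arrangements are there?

15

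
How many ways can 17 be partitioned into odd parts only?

A partial list (first 12 by largest part):
17
15+1+1
13+3+1
13+1+1+1+1
11+5+1
11+3+3
11+3+1+1+1
11+1+1+1+1+1+1
9+7+1
9+5+3
9+5+1+1+1
9+3+3+1+1
…and 26 more, for 38 total.

38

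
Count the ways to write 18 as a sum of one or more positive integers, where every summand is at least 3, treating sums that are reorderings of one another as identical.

There are too many to list fully; the first 12 (by largest part) are:
18
15, 3
14, 4
13, 5
12, 6
12, 3, 3
11, 7
11, 4, 3
10, 8
10, 5, 3
10, 4, 4
9, 9
…and 21 more, for 33 total.

33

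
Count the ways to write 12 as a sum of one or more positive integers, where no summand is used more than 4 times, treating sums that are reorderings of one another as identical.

60

There are too many to list fully; the first 12 (by largest part) are:
12
11, 1
10, 2
10, 1, 1
9, 3
9, 2, 1
9, 1, 1, 1
8, 4
8, 3, 1
8, 2, 2
8, 2, 1, 1
8, 1, 1, 1, 1
…and 48 more, for 60 total.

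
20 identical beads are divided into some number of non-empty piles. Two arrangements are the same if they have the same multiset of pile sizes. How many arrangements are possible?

627

A full systematic count gives 627.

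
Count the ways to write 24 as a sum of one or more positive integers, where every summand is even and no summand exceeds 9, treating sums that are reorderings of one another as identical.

A partial list (first 12 by largest part):
8+8+8
2+6+8+8
4+4+8+8
2+2+4+8+8
2+2+2+2+8+8
4+6+6+8
2+2+6+6+8
2+4+4+6+8
2+2+2+4+6+8
2+2+2+2+2+6+8
4+4+4+4+8
2+2+4+4+4+8
…and 22 more, for 34 total.

34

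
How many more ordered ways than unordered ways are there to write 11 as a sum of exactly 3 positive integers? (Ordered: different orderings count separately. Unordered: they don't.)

35

Compositions: C(10,2) = 45.
Partitions of 11 into exactly 3 parts: 10.
Difference: 45 − 10 = 35.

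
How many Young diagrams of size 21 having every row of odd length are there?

76

A full systematic count gives 76.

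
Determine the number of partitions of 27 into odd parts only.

Enumerating by decreasing first part gives 192 partitions in all.

192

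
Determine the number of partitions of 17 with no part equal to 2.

Systematic enumeration (by largest part, then next-largest, …) yields 121.

121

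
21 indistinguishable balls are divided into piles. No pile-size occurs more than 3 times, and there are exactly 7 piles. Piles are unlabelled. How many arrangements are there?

There are too many to list fully; the first 12 (by largest part) are:
1+1+1+2+2+2+12
1+1+1+2+2+3+11
1+1+1+2+2+4+10
1+1+1+2+3+3+10
1+1+2+2+2+3+10
1+1+1+2+2+5+9
1+1+1+2+3+4+9
1+1+2+2+2+4+9
1+1+1+3+3+3+9
1+1+2+2+3+3+9
1+1+1+2+2+6+8
1+1+1+2+3+5+8
…and 46 more, for 58 total.

58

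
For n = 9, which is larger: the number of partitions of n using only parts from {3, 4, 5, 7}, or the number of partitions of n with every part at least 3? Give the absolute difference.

Partitions of 9 using only parts from {3, 4, 5, 7}: 2.
Partitions of 9 with every part at least 3: 4.
|2 − 4| = 2.

2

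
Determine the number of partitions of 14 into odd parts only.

Listing the qualifying partitions of 14:
13 + 1
11 + 3
11 + 1 + 1 + 1
9 + 5
9 + 3 + 1 + 1
9 + 1 + 1 + 1 + 1 + 1
7 + 7
7 + 5 + 1 + 1
7 + 3 + 3 + 1
7 + 3 + 1 + 1 + 1 + 1
7 + 1 + 1 + 1 + 1 + 1 + 1 + 1
5 + 5 + 3 + 1
5 + 5 + 1 + 1 + 1 + 1
5 + 3 + 3 + 3
5 + 3 + 3 + 1 + 1 + 1
5 + 3 + 1 + 1 + 1 + 1 + 1 + 1
5 + 1 + 1 + 1 + 1 + 1 + 1 + 1 + 1 + 1
3 + 3 + 3 + 3 + 1 + 1
3 + 3 + 3 + 1 + 1 + 1 + 1 + 1
3 + 3 + 1 + 1 + 1 + 1 + 1 + 1 + 1 + 1
3 + 1 + 1 + 1 + 1 + 1 + 1 + 1 + 1 + 1 + 1 + 1
1 + 1 + 1 + 1 + 1 + 1 + 1 + 1 + 1 + 1 + 1 + 1 + 1 + 1
That's 22 in total.

22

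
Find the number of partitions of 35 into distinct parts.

585

Counting exhaustively, 585 partitions satisfy the conditions.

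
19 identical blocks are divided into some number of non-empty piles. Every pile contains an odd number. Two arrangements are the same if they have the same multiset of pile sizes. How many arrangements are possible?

A partial list (first 12 by largest part):
19
17,1,1
15,3,1
15,1,1,1,1
13,5,1
13,3,3
13,3,1,1,1
13,1,1,1,1,1,1
11,7,1
11,5,3
11,5,1,1,1
11,3,3,1,1
…and 42 more, for 54 total.

54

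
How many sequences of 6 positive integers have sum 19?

8568

A composition of 19 into 6 positive parts is chosen by placing 5 dividers among the 18 gaps between 19 units: C(18,5) = 8568.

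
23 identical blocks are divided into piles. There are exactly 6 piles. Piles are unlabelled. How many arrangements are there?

163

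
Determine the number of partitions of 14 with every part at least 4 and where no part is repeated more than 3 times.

7

Listing the qualifying partitions of 14:
14
10, 4
9, 5
8, 6
7, 7
6, 4, 4
5, 5, 4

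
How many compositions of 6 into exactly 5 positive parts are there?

5

Equivalently, choose which 4 of the 5 gaps become plus signs: C(5,4) = 5.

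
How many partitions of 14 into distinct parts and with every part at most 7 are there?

Listing the qualifying partitions of 14:
7,6,1
7,5,2
7,4,3
7,4,2,1
6,5,3
6,5,2,1
6,4,3,1
5,4,3,2
Counting gives 8.

8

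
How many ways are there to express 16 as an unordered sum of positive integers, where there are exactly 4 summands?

There are too many to list fully; the first 12 (by largest part) are:
13 + 1 + 1 + 1
12 + 2 + 1 + 1
11 + 3 + 1 + 1
11 + 2 + 2 + 1
10 + 4 + 1 + 1
10 + 3 + 2 + 1
10 + 2 + 2 + 2
9 + 5 + 1 + 1
9 + 4 + 2 + 1
9 + 3 + 3 + 1
9 + 3 + 2 + 2
8 + 6 + 1 + 1
…and 22 more, for 34 total.

34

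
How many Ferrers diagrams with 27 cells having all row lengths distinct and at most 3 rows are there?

62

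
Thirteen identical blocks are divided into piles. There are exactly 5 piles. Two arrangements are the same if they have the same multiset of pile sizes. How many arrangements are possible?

They are:
9 + 1 + 1 + 1 + 1
8 + 2 + 1 + 1 + 1
7 + 3 + 1 + 1 + 1
7 + 2 + 2 + 1 + 1
6 + 4 + 1 + 1 + 1
6 + 3 + 2 + 1 + 1
6 + 2 + 2 + 2 + 1
5 + 5 + 1 + 1 + 1
5 + 4 + 2 + 1 + 1
5 + 3 + 3 + 1 + 1
5 + 3 + 2 + 2 + 1
5 + 2 + 2 + 2 + 2
4 + 4 + 3 + 1 + 1
4 + 4 + 2 + 2 + 1
4 + 3 + 3 + 2 + 1
4 + 3 + 2 + 2 + 2
3 + 3 + 3 + 3 + 1
3 + 3 + 3 + 2 + 2

18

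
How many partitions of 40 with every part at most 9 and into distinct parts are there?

They are:
1+4+5+6+7+8+9
2+3+5+6+7+8+9
1+2+3+4+6+7+8+9
That's 3 in total.

3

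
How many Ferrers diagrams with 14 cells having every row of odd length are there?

The partitions of 14 that satisfy the conditions:
1,13
3,11
1,1,1,11
5,9
1,1,3,9
1,1,1,1,1,9
7,7
1,1,5,7
1,3,3,7
1,1,1,1,3,7
1,1,1,1,1,1,1,7
1,3,5,5
1,1,1,1,5,5
3,3,3,5
1,1,1,3,3,5
1,1,1,1,1,1,3,5
1,1,1,1,1,1,1,1,1,5
1,1,3,3,3,3
1,1,1,1,1,3,3,3
1,1,1,1,1,1,1,1,3,3
1,1,1,1,1,1,1,1,1,1,1,3
1,1,1,1,1,1,1,1,1,1,1,1,1,1
That's 22 in total.

22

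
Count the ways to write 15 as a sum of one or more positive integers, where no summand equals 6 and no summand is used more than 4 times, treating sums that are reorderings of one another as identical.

102

There are 102 such partitions.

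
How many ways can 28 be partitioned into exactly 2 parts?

The partitions of 28 that satisfy the conditions:
27+1
26+2
25+3
24+4
23+5
22+6
21+7
20+8
19+9
18+10
17+11
16+12
15+13
14+14
That's 14 in total.

14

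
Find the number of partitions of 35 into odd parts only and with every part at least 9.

They are:
35
9,9,17
9,11,15
9,13,13
11,11,13
Counting gives 5.

5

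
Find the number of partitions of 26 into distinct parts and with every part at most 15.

122

A full systematic count gives 122.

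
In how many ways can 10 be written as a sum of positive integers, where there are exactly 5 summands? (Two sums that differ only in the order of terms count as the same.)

7

Enumerating:
6 + 1 + 1 + 1 + 1
5 + 2 + 1 + 1 + 1
4 + 3 + 1 + 1 + 1
4 + 2 + 2 + 1 + 1
3 + 3 + 2 + 1 + 1
3 + 2 + 2 + 2 + 1
2 + 2 + 2 + 2 + 2
Counting gives 7.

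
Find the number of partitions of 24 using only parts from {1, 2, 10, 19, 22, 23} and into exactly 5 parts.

2

The partitions of 24 that satisfy the conditions:
1+1+1+2+19
1+1+2+10+10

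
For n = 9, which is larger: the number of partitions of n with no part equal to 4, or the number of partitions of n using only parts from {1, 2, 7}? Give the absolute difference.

Partitions of 9 with no part equal to 4: 23.
Partitions of 9 using only parts from {1, 2, 7}: 7.
|23 − 7| = 16.

16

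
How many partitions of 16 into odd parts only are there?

There are too many to list fully; the first 12 (by largest part) are:
1,15
3,13
1,1,1,13
5,11
1,1,3,11
1,1,1,1,1,11
7,9
1,1,5,9
1,3,3,9
1,1,1,1,3,9
1,1,1,1,1,1,1,9
1,1,7,7
…and 20 more, for 32 total.

32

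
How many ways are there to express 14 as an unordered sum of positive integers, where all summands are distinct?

22

Enumerating:
14
13+1
12+2
11+3
11+2+1
10+4
10+3+1
9+5
9+4+1
9+3+2
8+6
8+5+1
8+4+2
8+3+2+1
7+6+1
7+5+2
7+4+3
7+4+2+1
6+5+3
6+5+2+1
6+4+3+1
5+4+3+2
Counting gives 22.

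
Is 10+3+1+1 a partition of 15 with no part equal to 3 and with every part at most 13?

The parts sum to 15, and the condition 'no summand equals 3' is violated.

No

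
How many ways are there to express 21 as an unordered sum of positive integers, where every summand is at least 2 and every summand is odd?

Enumerating:
21
15 + 3 + 3
13 + 5 + 3
11 + 7 + 3
11 + 5 + 5
9 + 9 + 3
9 + 7 + 5
9 + 3 + 3 + 3 + 3
7 + 7 + 7
7 + 5 + 3 + 3 + 3
5 + 5 + 5 + 3 + 3
3 + 3 + 3 + 3 + 3 + 3 + 3

12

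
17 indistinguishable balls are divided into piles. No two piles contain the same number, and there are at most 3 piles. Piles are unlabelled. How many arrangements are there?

They are:
17
16+1
15+2
14+3
14+2+1
13+4
13+3+1
12+5
12+4+1
12+3+2
11+6
11+5+1
11+4+2
10+7
10+6+1
10+5+2
10+4+3
9+8
9+7+1
9+6+2
9+5+3
8+7+2
8+6+3
8+5+4
7+6+4

25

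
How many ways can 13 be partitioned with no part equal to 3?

A partial list (first 12 by largest part):
13
12+1
11+2
11+1+1
10+2+1
10+1+1+1
9+4
9+2+2
9+2+1+1
9+1+1+1+1
8+5
8+4+1
…and 47 more, for 59 total.

59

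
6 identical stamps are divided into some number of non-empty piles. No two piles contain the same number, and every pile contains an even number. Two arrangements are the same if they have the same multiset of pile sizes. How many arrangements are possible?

2

They are:
6
2,4
That's 2 in total.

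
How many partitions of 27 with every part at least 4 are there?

Counting exhaustively, 81 partitions satisfy the conditions.

81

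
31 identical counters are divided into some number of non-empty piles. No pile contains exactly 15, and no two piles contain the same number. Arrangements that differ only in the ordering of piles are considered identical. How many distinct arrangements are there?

Counting exhaustively, 309 partitions satisfy the conditions.

309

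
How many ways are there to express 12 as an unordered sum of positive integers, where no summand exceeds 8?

There are too many to list fully; the first 12 (by largest part) are:
8+4
8+3+1
8+2+2
8+2+1+1
8+1+1+1+1
7+5
7+4+1
7+3+2
7+3+1+1
7+2+2+1
7+2+1+1+1
7+1+1+1+1+1
…and 58 more, for 70 total.

70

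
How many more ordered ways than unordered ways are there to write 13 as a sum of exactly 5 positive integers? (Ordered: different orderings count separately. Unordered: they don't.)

477

Compositions: C(12,4) = 495.
Partitions of 13 into exactly 5 parts: 18.
Difference: 495 − 18 = 477.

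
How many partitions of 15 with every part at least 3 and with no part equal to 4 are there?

Enumerating:
15
12, 3
10, 5
9, 6
9, 3, 3
8, 7
7, 5, 3
6, 6, 3
6, 3, 3, 3
5, 5, 5
3, 3, 3, 3, 3
Counting gives 11.

11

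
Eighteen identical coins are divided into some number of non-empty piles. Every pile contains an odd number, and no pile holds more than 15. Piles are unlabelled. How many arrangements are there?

45

There are too many to list fully; the first 12 (by largest part) are:
15+3
15+1+1+1
13+5
13+3+1+1
13+1+1+1+1+1
11+7
11+5+1+1
11+3+3+1
11+3+1+1+1+1
11+1+1+1+1+1+1+1
9+9
9+7+1+1
…and 33 more, for 45 total.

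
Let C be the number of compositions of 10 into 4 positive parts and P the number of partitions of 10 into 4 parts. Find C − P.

75

Compositions: C(9,3) = 84.
Unordered (partitions into 4 parts): 9.
Difference: 84 − 9 = 75.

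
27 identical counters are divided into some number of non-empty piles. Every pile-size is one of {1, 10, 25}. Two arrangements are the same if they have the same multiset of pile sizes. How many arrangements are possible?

They are:
25+1+1
10+10+1+1+1+1+1+1+1
10+1+1+1+1+1+1+1+1+1+1+1+1+1+1+1+1+1
1+1+1+1+1+1+1+1+1+1+1+1+1+1+1+1+1+1+1+1+1+1+1+1+1+1+1
Counting gives 4.

4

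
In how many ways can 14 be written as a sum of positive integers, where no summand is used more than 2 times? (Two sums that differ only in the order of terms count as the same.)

57

There are too many to list fully; the first 12 (by largest part) are:
14
1 + 13
2 + 12
1 + 1 + 12
3 + 11
1 + 2 + 11
4 + 10
1 + 3 + 10
2 + 2 + 10
1 + 1 + 2 + 10
5 + 9
1 + 4 + 9
…and 45 more, for 57 total.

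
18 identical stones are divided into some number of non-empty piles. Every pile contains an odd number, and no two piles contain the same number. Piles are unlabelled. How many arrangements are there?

Enumerating:
17, 1
15, 3
13, 5
11, 7
9, 5, 3, 1
Counting gives 5.

5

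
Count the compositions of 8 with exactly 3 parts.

A composition of 8 into 3 positive parts is chosen by placing 2 dividers among the 7 gaps between 8 units: C(7,2) = 21.

21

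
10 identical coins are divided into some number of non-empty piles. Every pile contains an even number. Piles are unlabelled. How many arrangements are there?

7

They are:
10
8+2
6+4
6+2+2
4+4+2
4+2+2+2
2+2+2+2+2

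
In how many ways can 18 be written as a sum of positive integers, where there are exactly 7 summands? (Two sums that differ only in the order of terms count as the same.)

49

A partial list (first 12 by largest part):
1 + 1 + 1 + 1 + 1 + 1 + 12
1 + 1 + 1 + 1 + 1 + 2 + 11
1 + 1 + 1 + 1 + 1 + 3 + 10
1 + 1 + 1 + 1 + 2 + 2 + 10
1 + 1 + 1 + 1 + 1 + 4 + 9
1 + 1 + 1 + 1 + 2 + 3 + 9
1 + 1 + 1 + 2 + 2 + 2 + 9
1 + 1 + 1 + 1 + 1 + 5 + 8
1 + 1 + 1 + 1 + 2 + 4 + 8
1 + 1 + 1 + 1 + 3 + 3 + 8
1 + 1 + 1 + 2 + 2 + 3 + 8
1 + 1 + 2 + 2 + 2 + 2 + 8
…and 37 more, for 49 total.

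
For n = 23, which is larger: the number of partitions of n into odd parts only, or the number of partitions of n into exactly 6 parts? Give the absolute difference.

59

Partitions of 23 into odd parts only: 104.
Partitions of 23 into exactly 6 parts: 163.
|104 − 163| = 59.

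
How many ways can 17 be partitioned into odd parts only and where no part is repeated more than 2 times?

Enumerating:
17
15, 1, 1
13, 3, 1
11, 5, 1
11, 3, 3
9, 7, 1
9, 5, 3
9, 3, 3, 1, 1
7, 7, 3
7, 5, 5
7, 5, 3, 1, 1
5, 5, 3, 3, 1

12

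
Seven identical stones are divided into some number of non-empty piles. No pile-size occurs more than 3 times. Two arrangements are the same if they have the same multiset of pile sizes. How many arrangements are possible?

12

Listing the qualifying partitions of 7:
7
1 + 6
2 + 5
1 + 1 + 5
3 + 4
1 + 2 + 4
1 + 1 + 1 + 4
1 + 3 + 3
2 + 2 + 3
1 + 1 + 2 + 3
1 + 2 + 2 + 2
1 + 1 + 1 + 2 + 2
Counting gives 12.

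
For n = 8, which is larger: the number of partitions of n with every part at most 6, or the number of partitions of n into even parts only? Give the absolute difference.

Partitions of 8 with every part at most 6: 20.
Partitions of 8 into even parts only: 5.
|20 − 5| = 15.

15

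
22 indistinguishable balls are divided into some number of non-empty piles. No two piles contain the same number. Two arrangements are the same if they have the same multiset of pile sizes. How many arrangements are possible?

A full systematic count gives 89.

89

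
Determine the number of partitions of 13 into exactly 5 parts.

18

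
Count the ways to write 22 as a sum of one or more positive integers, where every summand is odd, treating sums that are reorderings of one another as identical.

There are 89 such partitions.

89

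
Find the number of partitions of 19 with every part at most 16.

Counting exhaustively, 486 partitions satisfy the conditions.

486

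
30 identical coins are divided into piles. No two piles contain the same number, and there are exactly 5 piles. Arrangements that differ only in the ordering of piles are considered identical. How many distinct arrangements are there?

84

Direct enumeration gives 84 partitions.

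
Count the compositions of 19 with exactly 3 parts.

By stars and bars with positive parts, the count is C(18,2) = 153.

153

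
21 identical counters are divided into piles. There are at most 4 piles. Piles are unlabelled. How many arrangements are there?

A full systematic count gives 120.

120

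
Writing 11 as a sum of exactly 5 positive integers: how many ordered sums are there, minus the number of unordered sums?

200

Compositions: C(10,4) = 210.
Unordered (partitions into 5 parts): 10.
Difference: 210 − 10 = 200.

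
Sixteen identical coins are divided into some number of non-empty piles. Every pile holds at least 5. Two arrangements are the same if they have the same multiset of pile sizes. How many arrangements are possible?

6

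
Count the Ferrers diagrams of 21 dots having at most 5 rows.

221

Systematic enumeration (by largest part, then next-largest, …) yields 221.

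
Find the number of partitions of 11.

56

A partial list (first 12 by largest part):
11
10 + 1
9 + 2
9 + 1 + 1
8 + 3
8 + 2 + 1
8 + 1 + 1 + 1
7 + 4
7 + 3 + 1
7 + 2 + 2
7 + 2 + 1 + 1
7 + 1 + 1 + 1 + 1
…and 44 more, for 56 total.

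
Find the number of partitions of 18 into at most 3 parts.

37

There are too many to list fully; the first 12 (by largest part) are:
18
17 + 1
16 + 2
16 + 1 + 1
15 + 3
15 + 2 + 1
14 + 4
14 + 3 + 1
14 + 2 + 2
13 + 5
13 + 4 + 1
13 + 3 + 2
…and 25 more, for 37 total.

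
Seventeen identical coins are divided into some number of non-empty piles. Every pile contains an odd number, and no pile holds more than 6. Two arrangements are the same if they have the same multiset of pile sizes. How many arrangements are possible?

Listing the qualifying partitions of 17:
5+5+5+1+1
5+5+3+3+1
5+5+3+1+1+1+1
5+5+1+1+1+1+1+1+1
5+3+3+3+3
5+3+3+3+1+1+1
5+3+3+1+1+1+1+1+1
5+3+1+1+1+1+1+1+1+1+1
5+1+1+1+1+1+1+1+1+1+1+1+1
3+3+3+3+3+1+1
3+3+3+3+1+1+1+1+1
3+3+3+1+1+1+1+1+1+1+1
3+3+1+1+1+1+1+1+1+1+1+1+1
3+1+1+1+1+1+1+1+1+1+1+1+1+1+1
1+1+1+1+1+1+1+1+1+1+1+1+1+1+1+1+1

15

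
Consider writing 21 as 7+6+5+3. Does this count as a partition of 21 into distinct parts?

The parts sum to 21, and the condition 'all summands are distinct' holds.

Yes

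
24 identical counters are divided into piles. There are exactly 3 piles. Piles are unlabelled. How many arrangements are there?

48

A partial list (first 12 by largest part):
22 + 1 + 1
21 + 2 + 1
20 + 3 + 1
20 + 2 + 2
19 + 4 + 1
19 + 3 + 2
18 + 5 + 1
18 + 4 + 2
18 + 3 + 3
17 + 6 + 1
17 + 5 + 2
17 + 4 + 3
…and 36 more, for 48 total.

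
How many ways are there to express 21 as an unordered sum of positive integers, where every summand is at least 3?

A partial list (first 12 by largest part):
21
3+18
4+17
5+16
6+15
3+3+15
7+14
3+4+14
8+13
3+5+13
4+4+13
9+12
…and 48 more, for 60 total.

60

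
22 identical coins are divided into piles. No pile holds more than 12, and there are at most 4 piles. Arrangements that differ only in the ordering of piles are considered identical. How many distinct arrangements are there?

83

Direct enumeration gives 83 partitions.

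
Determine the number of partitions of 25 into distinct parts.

142

Direct enumeration gives 142 partitions.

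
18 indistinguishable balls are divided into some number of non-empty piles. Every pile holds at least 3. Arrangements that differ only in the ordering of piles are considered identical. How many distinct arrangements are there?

33

A partial list (first 12 by largest part):
18
15,3
14,4
13,5
12,6
12,3,3
11,7
11,4,3
10,8
10,5,3
10,4,4
9,9
…and 21 more, for 33 total.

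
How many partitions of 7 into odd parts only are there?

Enumerating:
7
1+1+5
1+3+3
1+1+1+1+3
1+1+1+1+1+1+1
That's 5 in total.

5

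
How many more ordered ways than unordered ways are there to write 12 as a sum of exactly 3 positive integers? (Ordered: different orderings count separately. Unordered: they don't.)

Ordered (compositions into 3 parts): C(11,2) = 55.
Unordered (partitions into 3 parts): 12.
Difference: 55 − 12 = 43.

43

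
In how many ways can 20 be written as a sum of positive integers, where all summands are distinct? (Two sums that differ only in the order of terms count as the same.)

64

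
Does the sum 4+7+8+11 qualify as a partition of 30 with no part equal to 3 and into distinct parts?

Yes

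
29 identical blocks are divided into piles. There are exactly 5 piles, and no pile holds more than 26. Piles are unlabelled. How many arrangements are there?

333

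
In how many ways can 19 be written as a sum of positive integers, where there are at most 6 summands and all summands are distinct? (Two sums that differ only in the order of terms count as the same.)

54

A partial list (first 12 by largest part):
19
18, 1
17, 2
16, 3
16, 2, 1
15, 4
15, 3, 1
14, 5
14, 4, 1
14, 3, 2
13, 6
13, 5, 1
…and 42 more, for 54 total.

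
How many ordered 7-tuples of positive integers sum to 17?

8008

By stars and bars with positive parts, the count is C(16,6) = 8008.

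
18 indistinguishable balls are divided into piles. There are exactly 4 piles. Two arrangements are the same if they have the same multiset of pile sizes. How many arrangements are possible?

47

There are too many to list fully; the first 12 (by largest part) are:
15+1+1+1
14+2+1+1
13+3+1+1
13+2+2+1
12+4+1+1
12+3+2+1
12+2+2+2
11+5+1+1
11+4+2+1
11+3+3+1
11+3+2+2
10+6+1+1
…and 35 more, for 47 total.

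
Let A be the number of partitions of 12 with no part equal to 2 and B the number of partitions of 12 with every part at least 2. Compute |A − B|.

14

Partitions of 12 with no part equal to 2: 35.
Partitions of 12 with every part at least 2: 21.
|35 − 21| = 14.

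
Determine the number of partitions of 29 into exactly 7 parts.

522

Direct enumeration gives 522 partitions.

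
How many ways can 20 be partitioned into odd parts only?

A partial list (first 12 by largest part):
19+1
17+3
17+1+1+1
15+5
15+3+1+1
15+1+1+1+1+1
13+7
13+5+1+1
13+3+3+1
13+3+1+1+1+1
13+1+1+1+1+1+1+1
11+9
…and 52 more, for 64 total.

64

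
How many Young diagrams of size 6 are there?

11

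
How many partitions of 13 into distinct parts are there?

The partitions of 13 that satisfy the conditions:
13
12 + 1
11 + 2
10 + 3
10 + 2 + 1
9 + 4
9 + 3 + 1
8 + 5
8 + 4 + 1
8 + 3 + 2
7 + 6
7 + 5 + 1
7 + 4 + 2
7 + 3 + 2 + 1
6 + 5 + 2
6 + 4 + 3
6 + 4 + 2 + 1
5 + 4 + 3 + 1

18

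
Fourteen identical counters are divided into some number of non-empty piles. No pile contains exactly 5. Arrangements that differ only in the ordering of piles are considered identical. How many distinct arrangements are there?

105

Enumerating by decreasing first part gives 105 partitions in all.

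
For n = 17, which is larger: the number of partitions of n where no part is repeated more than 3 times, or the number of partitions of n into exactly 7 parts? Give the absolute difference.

128

Partitions of 17 where no part is repeated more than 3 times: 166.
Partitions of 17 into exactly 7 parts: 38.
|166 − 38| = 128.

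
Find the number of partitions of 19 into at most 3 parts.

A partial list (first 12 by largest part):
19
18, 1
17, 2
17, 1, 1
16, 3
16, 2, 1
15, 4
15, 3, 1
15, 2, 2
14, 5
14, 4, 1
14, 3, 2
…and 28 more, for 40 total.

40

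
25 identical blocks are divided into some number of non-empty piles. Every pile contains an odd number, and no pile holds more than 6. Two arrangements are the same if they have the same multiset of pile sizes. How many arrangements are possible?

There are too many to list fully; the first 12 (by largest part) are:
5, 5, 5, 5, 5
5, 5, 5, 5, 3, 1, 1
5, 5, 5, 5, 1, 1, 1, 1, 1
5, 5, 5, 3, 3, 3, 1
5, 5, 5, 3, 3, 1, 1, 1, 1
5, 5, 5, 3, 1, 1, 1, 1, 1, 1, 1
5, 5, 5, 1, 1, 1, 1, 1, 1, 1, 1, 1, 1
5, 5, 3, 3, 3, 3, 3
5, 5, 3, 3, 3, 3, 1, 1, 1
5, 5, 3, 3, 3, 1, 1, 1, 1, 1, 1
5, 5, 3, 3, 1, 1, 1, 1, 1, 1, 1, 1, 1
5, 5, 3, 1, 1, 1, 1, 1, 1, 1, 1, 1, 1, 1, 1
…and 17 more, for 29 total.

29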